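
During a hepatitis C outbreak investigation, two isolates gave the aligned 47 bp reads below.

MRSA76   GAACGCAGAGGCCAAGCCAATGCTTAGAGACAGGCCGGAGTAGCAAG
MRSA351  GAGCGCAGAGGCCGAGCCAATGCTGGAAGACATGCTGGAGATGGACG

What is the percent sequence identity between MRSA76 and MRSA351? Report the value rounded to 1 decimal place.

The sequences differ at positions 3 (A/G), 14 (A/G), 25 (T/G), 26 (A/G), 27 (G/A), 33 (G/T), 36 (C/T), 41 (T/A), 42 (A/T), 44 (C/G), 46 (A/C).
36 of the 47 sites match, so the percent identity is 36/47 × 100 = 76.6%.

76.6%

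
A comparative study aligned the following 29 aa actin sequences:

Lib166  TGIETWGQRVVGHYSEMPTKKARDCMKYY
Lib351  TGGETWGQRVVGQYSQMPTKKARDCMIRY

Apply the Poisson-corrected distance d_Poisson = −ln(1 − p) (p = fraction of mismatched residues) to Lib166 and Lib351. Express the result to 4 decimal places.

Mismatches occur at site 3 (I/G), site 13 (H/Q), site 16 (E/Q), site 27 (K/I), site 28 (Y/R).
p = 5/29 = 0.172414.
d = −ln(1 − 0.172414) = −ln(0.827586) = 0.1892.

0.1892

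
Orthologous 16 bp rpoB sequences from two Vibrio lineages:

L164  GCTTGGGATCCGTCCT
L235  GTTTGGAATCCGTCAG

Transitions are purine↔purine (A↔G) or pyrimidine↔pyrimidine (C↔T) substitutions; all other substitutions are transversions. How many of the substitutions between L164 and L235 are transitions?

2

Differing sites — 2:C/T (Ti); 7:G/A (Ti); 15:C/A (Tv); 16:T/G (Tv).
Of the 4 differences, 2 transitions and 2 transversions, so the answer is 2.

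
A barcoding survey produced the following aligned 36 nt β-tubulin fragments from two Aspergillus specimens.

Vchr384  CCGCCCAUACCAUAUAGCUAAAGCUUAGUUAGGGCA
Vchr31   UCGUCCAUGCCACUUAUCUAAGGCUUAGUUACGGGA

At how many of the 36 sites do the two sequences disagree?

Differing sites — 1:C/U; 4:C/U; 9:A/G; 13:U/C; 14:A/U; 17:G/U; 22:A/G; 32:G/C; 35:C/G.
That gives 9 mismatches out of 36 aligned sites, so the Hamming distance is 9.

9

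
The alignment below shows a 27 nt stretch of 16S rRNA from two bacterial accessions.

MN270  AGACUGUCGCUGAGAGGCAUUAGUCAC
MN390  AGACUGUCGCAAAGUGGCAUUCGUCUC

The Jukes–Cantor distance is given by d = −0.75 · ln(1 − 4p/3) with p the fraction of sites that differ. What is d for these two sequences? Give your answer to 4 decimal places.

Differing sites — 11:U/A; 12:G/A; 15:A/U; 22:A/C; 26:A/U.
p = 5/27 = 0.185185.
d = −0.75 · ln(1 − (4/3)·0.185185) = −0.75 · ln(0.753087) = −0.75 · (-0.283575) = 0.2127.

0.2127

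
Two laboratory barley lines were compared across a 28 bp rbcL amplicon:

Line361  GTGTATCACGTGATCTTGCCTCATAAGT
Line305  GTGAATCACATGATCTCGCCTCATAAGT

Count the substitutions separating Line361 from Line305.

3

Differing sites — 4:T/A; 10:G/A; 17:T/C.
That gives 3 mismatches out of 28 aligned sites, so the Hamming distance is 3.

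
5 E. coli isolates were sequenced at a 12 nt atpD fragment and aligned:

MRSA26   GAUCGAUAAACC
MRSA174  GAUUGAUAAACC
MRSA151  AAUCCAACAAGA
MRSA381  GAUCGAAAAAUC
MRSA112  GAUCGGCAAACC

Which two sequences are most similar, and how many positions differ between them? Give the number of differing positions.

1

Pairwise Hamming distances:
  MRSA26 vs MRSA174: 1
  MRSA26 vs MRSA151: 6
  MRSA26 vs MRSA381: 2
  MRSA26 vs MRSA112: 2
  MRSA174 vs MRSA151: 7
  MRSA174 vs MRSA381: 3
  MRSA174 vs MRSA112: 3
  MRSA151 vs MRSA381: 5
  MRSA151 vs MRSA112: 7
  MRSA381 vs MRSA112: 3
The smallest is 1, between MRSA26 and MRSA174.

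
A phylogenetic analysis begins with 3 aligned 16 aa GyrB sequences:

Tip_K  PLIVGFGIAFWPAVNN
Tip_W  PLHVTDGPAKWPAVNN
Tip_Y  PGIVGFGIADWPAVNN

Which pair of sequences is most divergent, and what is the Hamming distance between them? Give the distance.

Pairwise Hamming distances:
  Tip_K vs Tip_W: 5
  Tip_K vs Tip_Y: 2
  Tip_W vs Tip_Y: 6
The largest is 6, between Tip_W and Tip_Y.

6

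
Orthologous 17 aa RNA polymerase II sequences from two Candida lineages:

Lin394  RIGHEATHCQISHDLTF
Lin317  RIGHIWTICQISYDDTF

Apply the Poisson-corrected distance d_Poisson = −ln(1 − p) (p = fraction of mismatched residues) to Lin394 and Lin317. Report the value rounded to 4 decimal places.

Differing sites — 5:E/I; 6:A/W; 8:H/I; 13:H/Y; 15:L/D.
p = 5/17 = 0.294118.
d = −ln(1 − 0.294118) = −ln(0.705882) = 0.3483.

0.3483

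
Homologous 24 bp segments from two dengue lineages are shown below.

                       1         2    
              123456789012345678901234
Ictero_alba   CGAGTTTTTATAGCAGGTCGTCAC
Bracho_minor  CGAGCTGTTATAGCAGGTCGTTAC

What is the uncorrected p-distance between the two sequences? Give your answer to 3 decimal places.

0.125

Mismatches occur at site 5 (T↔C), site 7 (T↔G), site 22 (C↔T).
There are 3 differences over 24 sites, so p = 3/24 = 0.125.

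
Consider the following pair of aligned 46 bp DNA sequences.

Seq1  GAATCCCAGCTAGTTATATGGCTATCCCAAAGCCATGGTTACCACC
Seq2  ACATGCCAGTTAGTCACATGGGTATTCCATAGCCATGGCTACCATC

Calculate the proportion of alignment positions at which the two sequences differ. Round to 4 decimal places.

0.2391

Differing sites — 1:G/A; 2:A/C; 5:C/G; 10:C/T; 15:T/C; 17:T/C; 22:C/G; 26:C/T; 30:A/T; 39:T/C; 45:C/T.
There are 11 differences over 46 sites, so p = 11/46 = 0.2391.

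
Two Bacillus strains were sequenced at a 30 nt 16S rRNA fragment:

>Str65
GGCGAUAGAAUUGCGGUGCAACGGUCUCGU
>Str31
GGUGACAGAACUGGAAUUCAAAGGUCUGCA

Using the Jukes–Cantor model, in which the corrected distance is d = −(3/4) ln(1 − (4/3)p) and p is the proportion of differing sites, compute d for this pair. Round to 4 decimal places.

Mismatches occur at site 3 (C↔U), site 6 (U↔C), site 11 (U↔C), site 14 (C↔G), site 15 (G↔A), site 16 (G↔A), site 18 (G↔U), site 22 (C↔A), site 28 (C↔G), site 29 (G↔C), site 30 (U↔A).
p = 11/30 = 0.366667.
d = −0.75 · ln(1 − (4/3)·0.366667) = −0.75 · ln(0.511111) = −0.75 · (-0.671168) = 0.5034.

0.5034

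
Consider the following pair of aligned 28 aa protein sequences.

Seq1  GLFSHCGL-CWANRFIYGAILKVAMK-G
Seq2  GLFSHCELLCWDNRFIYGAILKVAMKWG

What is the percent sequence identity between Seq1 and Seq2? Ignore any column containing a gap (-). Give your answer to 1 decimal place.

92.3%

Excluding the 2 gap columns leaves 26 comparable sites.
Differing sites — 7:G/E; 12:A/D.
24 of the 26 comparable sites match, so the percent identity is 24/26 × 100 = 92.3%.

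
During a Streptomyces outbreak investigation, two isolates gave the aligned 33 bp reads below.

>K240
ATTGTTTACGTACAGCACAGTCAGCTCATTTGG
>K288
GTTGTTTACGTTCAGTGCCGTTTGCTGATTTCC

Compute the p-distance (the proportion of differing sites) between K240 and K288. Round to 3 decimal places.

The sequences differ at positions 1 (A/G), 12 (A/T), 16 (C/T), 17 (A/G), 19 (A/C), 22 (C/T), 23 (A/T), 27 (C/G), 32 (G/C), 33 (G/C).
There are 10 differences over 33 sites, so p = 10/33 = 0.303.

0.303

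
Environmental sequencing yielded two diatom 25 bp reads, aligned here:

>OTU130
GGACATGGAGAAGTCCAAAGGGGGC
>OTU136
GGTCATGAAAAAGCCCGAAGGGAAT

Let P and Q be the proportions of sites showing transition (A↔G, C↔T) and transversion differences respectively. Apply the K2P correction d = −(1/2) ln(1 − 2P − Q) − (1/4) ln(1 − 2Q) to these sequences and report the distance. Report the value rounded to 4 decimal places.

0.4790

Mismatches occur at site 3 (A/T, transversion), site 8 (G/A, transition), site 10 (G/A, transition), site 14 (T/C, transition), site 17 (A/G, transition), site 23 (G/A, transition), site 24 (G/A, transition), site 25 (C/T, transition).
Of the 8 differences, 7 transitions and 1 transversion over 25 sites: P = 7/25 = 0.280000, Q = 1/25 = 0.040000.
d = −0.5·ln(0.400000) − 0.25·ln(0.920000) = −0.5·(-0.916291) − 0.25·(-0.083382) = 0.4790.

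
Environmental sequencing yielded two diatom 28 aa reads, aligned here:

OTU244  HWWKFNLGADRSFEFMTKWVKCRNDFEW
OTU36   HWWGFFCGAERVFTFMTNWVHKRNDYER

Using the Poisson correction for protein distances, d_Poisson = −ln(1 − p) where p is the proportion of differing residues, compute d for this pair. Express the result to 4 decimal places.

0.4990

Differing sites — 4:K/G; 6:N/F; 7:L/C; 10:D/E; 12:S/V; 14:E/T; 18:K/N; 21:K/H; 22:C/K; 26:F/Y; 28:W/R.
p = 11/28 = 0.392857.
d = −ln(1 − 0.392857) = −ln(0.607143) = 0.4990.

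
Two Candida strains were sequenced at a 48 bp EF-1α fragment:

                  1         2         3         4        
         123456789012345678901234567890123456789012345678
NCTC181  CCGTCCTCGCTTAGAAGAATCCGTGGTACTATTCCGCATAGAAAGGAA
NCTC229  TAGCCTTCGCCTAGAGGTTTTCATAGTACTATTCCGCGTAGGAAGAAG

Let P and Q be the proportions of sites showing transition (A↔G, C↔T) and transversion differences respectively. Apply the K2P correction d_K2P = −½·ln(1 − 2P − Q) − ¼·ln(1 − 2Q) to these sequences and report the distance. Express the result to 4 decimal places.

The sequences differ at positions 1 (C/T, transition), 2 (C/A, transversion), 4 (T/C, transition), 6 (C/T, transition), 11 (T/C, transition), 16 (A/G, transition), 18 (A/T, transversion), 19 (A/T, transversion), 21 (C/T, transition), 23 (G/A, transition), 25 (G/A, transition), 38 (A/G, transition), 42 (A/G, transition), 46 (G/A, transition), 48 (A/G, transition).
Of the 15 differences, 12 transitions and 3 transversions over 48 sites: P = 12/48 = 0.250000, Q = 3/48 = 0.062500.
d = −0.5·ln(0.437500) − 0.25·ln(0.875000) = −0.5·(-0.826679) − 0.25·(-0.133531) = 0.4467.

0.4467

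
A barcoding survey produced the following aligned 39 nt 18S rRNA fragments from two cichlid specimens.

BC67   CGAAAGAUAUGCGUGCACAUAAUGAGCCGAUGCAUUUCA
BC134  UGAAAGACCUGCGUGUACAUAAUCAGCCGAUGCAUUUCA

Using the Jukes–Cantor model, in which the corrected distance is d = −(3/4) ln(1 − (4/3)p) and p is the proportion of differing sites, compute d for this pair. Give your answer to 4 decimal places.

Differing sites — 1:C/U; 8:U/C; 9:A/C; 16:C/U; 24:G/C.
p = 5/39 = 0.128205.
d = −0.75 · ln(1 − (4/3)·0.128205) = −0.75 · ln(0.829060) = −0.75 · (-0.187463) = 0.1406.

0.1406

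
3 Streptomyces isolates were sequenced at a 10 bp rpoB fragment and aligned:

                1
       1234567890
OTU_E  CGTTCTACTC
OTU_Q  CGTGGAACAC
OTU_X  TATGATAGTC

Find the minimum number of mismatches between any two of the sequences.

4

Pairwise Hamming distances:
  OTU_E vs OTU_Q: 4
  OTU_E vs OTU_X: 5
  OTU_Q vs OTU_X: 6
The smallest is 4, between OTU_E and OTU_Q.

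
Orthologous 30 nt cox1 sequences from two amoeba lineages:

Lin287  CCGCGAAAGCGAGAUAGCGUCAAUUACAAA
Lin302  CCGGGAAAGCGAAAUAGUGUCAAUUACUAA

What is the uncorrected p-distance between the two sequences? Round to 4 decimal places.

The sequences differ at positions 4 (C/G), 13 (G/A), 18 (C/U), 28 (A/U).
There are 4 differences over 30 sites, so p = 4/30 = 0.1333.

0.1333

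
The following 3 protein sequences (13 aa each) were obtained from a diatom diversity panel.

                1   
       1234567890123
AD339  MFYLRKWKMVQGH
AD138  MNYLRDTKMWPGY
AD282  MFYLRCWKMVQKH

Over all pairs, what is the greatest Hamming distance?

7

Pairwise Hamming distances:
  AD339 vs AD138: 6
  AD339 vs AD282: 2
  AD138 vs AD282: 7
The largest is 7, between AD138 and AD282.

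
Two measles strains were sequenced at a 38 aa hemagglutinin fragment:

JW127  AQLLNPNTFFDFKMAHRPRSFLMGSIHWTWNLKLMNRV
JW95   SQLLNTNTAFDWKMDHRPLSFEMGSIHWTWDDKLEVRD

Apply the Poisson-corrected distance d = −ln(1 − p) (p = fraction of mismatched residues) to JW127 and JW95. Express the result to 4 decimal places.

Mismatches occur at site 1 (A→S), site 6 (P→T), site 9 (F→A), site 12 (F→W), site 15 (A→D), site 19 (R→L), site 22 (L→E), site 31 (N→D), site 32 (L→D), site 35 (M→E), site 36 (N→V), site 38 (V→D).
p = 12/38 = 0.315789.
d = −ln(1 − 0.315789) = −ln(0.684211) = 0.3795.

0.3795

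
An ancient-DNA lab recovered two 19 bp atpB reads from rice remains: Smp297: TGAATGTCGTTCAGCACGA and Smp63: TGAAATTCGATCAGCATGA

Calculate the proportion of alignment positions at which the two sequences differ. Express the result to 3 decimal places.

0.211

Mismatches occur at site 5 (T↔A), site 6 (G↔T), site 10 (T↔A), site 17 (C↔T).
There are 4 differences over 19 sites, so p = 4/19 = 0.211.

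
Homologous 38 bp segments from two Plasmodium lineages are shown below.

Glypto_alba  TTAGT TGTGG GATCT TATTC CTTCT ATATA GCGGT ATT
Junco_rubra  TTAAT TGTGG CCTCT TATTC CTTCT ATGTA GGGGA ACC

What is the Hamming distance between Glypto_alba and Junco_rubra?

The sequences differ at positions 4 (G/A), 11 (G/C), 12 (A/C), 28 (A/G), 32 (C/G), 35 (T/A), 37 (T/C), 38 (T/C).
That gives 8 mismatches out of 38 aligned sites, so the Hamming distance is 8.

8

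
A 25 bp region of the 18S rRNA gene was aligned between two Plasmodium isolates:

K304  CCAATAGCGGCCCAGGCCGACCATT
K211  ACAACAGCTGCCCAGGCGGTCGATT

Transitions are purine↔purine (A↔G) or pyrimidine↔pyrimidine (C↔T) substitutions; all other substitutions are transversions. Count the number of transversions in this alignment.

5

Differing sites — 1:C/A (Tv); 5:T/C (Ti); 9:G/T (Tv); 18:C/G (Tv); 20:A/T (Tv); 22:C/G (Tv).
Of the 6 differences, 1 transition and 5 transversions, so the answer is 5.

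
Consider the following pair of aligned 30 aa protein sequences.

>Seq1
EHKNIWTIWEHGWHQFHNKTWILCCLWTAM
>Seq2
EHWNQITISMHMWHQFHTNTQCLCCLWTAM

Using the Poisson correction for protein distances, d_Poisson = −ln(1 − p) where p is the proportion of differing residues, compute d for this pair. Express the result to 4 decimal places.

The sequences differ at positions 3 (K/W), 5 (I/Q), 6 (W/I), 9 (W/S), 10 (E/M), 12 (G/M), 18 (N/T), 19 (K/N), 21 (W/Q), 22 (I/C).
p = 10/30 = 0.333333.
d = −ln(1 − 0.333333) = −ln(0.666667) = 0.4055.

0.4055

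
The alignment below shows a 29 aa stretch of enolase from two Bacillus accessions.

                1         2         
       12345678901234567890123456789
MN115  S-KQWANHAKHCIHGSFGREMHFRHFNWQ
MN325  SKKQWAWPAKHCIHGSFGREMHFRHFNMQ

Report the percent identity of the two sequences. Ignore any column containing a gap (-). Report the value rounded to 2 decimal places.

89.29%

Excluding the 1 gap column leaves 28 comparable sites.
Mismatches occur at site 7 (N↔W), site 8 (H↔P), site 28 (W↔M).
25 of the 28 comparable sites match, so the percent identity is 25/28 × 100 = 89.29%.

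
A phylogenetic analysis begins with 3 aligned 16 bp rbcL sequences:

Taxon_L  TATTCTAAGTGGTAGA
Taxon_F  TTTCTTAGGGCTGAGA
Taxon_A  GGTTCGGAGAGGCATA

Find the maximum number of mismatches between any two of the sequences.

12

Pairwise Hamming distances:
  Taxon_L vs Taxon_F: 8
  Taxon_L vs Taxon_A: 7
  Taxon_F vs Taxon_A: 12
The largest is 12, between Taxon_F and Taxon_A.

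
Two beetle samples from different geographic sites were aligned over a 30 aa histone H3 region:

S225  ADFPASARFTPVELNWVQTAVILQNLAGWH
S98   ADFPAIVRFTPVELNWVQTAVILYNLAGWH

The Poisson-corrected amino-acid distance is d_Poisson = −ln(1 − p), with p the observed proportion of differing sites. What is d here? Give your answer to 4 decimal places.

0.1054

Differing sites — 6:S/I; 7:A/V; 24:Q/Y.
p = 3/30 = 0.100000.
d = −ln(1 − 0.100000) = −ln(0.900000) = 0.1054.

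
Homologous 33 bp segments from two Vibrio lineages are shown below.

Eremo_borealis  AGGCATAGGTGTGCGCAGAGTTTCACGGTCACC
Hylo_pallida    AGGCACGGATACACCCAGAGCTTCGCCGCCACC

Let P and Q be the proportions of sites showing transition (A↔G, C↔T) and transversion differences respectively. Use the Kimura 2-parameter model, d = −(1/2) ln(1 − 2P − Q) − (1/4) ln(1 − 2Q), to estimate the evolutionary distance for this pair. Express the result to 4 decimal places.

0.4981

Differing sites — 6:T/C (Ti); 7:A/G (Ti); 9:G/A (Ti); 11:G/A (Ti); 12:T/C (Ti); 13:G/A (Ti); 15:G/C (Tv); 21:T/C (Ti); 25:A/G (Ti); 27:G/C (Tv); 29:T/C (Ti).
Of the 11 differences, 9 transitions and 2 transversions over 33 sites: P = 9/33 = 0.272727, Q = 2/33 = 0.060606.
d = −0.5·ln(0.393940) − 0.25·ln(0.878788) = −0.5·(-0.931557) − 0.25·(-0.129212) = 0.4981.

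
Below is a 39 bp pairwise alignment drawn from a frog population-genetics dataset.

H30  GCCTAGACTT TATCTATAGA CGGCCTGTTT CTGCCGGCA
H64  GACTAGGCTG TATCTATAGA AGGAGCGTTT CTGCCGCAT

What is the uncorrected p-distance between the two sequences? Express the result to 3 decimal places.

The sequences differ at positions 2 (C/A), 7 (A/G), 10 (T/G), 21 (C/A), 24 (C/A), 25 (C/G), 26 (T/C), 37 (G/C), 38 (C/A), 39 (A/T).
There are 10 differences over 39 sites, so p = 10/39 = 0.256.

0.256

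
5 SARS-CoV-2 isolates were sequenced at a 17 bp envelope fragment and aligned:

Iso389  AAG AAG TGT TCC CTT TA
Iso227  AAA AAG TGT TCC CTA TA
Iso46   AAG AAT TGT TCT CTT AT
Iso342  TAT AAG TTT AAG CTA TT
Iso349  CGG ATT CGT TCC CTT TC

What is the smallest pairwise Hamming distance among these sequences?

Pairwise Hamming distances:
  Iso389 vs Iso227: 2
  Iso389 vs Iso46: 4
  Iso389 vs Iso342: 8
  Iso389 vs Iso349: 6
  Iso227 vs Iso46: 6
  Iso227 vs Iso342: 7
  Iso227 vs Iso349: 8
  Iso46 vs Iso342: 9
  Iso46 vs Iso349: 7
  Iso342 vs Iso349: 12
The smallest is 2, between Iso389 and Iso227.

2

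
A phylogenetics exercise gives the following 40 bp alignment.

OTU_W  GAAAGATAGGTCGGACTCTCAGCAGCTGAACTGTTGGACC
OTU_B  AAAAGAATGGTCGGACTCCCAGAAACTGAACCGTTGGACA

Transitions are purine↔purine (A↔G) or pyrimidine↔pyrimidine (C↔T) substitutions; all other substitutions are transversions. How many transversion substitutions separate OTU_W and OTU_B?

Differing sites — 1:G/A (Ti); 7:T/A (Tv); 8:A/T (Tv); 19:T/C (Ti); 23:C/A (Tv); 25:G/A (Ti); 32:T/C (Ti); 40:C/A (Tv).
Of the 8 differences, 4 transitions and 4 transversions, so the answer is 4.

4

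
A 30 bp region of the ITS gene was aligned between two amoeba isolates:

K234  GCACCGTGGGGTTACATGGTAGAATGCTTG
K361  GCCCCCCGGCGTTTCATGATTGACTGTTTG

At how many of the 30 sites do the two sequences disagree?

Differing sites — 3:A/C; 6:G/C; 7:T/C; 10:G/C; 14:A/T; 19:G/A; 21:A/T; 24:A/C; 27:C/T.
That gives 9 mismatches out of 30 aligned sites, so the Hamming distance is 9.

9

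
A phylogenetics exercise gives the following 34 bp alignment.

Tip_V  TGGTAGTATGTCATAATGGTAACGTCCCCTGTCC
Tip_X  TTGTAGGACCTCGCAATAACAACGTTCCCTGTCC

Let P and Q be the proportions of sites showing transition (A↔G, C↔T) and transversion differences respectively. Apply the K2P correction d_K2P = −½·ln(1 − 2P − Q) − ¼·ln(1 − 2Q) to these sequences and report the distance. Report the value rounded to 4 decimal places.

0.3951

The sequences differ at positions 2 (G/T, transversion), 7 (T/G, transversion), 9 (T/C, transition), 10 (G/C, transversion), 13 (A/G, transition), 14 (T/C, transition), 18 (G/A, transition), 19 (G/A, transition), 20 (T/C, transition), 26 (C/T, transition).
Of the 10 differences, 7 transitions and 3 transversions over 34 sites: P = 7/34 = 0.205882, Q = 3/34 = 0.088235.
d = −0.5·ln(0.500001) − 0.25·ln(0.823530) = −0.5·(-0.693145) − 0.25·(-0.194155) = 0.3951.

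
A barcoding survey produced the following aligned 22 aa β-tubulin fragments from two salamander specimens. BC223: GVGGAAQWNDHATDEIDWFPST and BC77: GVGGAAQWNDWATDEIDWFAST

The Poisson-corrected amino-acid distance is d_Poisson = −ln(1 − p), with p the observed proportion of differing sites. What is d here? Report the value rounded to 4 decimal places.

Mismatches occur at site 11 (H→W), site 20 (P→A).
p = 2/22 = 0.090909.
d = −ln(1 − 0.090909) = −ln(0.909091) = 0.0953.

0.0953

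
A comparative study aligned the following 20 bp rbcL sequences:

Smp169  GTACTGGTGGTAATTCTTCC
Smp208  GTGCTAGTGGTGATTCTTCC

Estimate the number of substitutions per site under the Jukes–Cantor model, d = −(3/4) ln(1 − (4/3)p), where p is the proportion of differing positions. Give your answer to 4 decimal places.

The sequences differ at positions 3 (A/G), 6 (G/A), 12 (A/G).
p = 3/20 = 0.150000.
d = −0.75 · ln(1 − (4/3)·0.150000) = −0.75 · ln(0.800000) = −0.75 · (-0.223144) = 0.1674.

0.1674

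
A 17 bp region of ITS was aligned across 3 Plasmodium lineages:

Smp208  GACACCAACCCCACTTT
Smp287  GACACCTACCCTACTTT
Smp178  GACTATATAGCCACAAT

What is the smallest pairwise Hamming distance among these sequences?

2

Pairwise Hamming distances:
  Smp208 vs Smp287: 2
  Smp208 vs Smp178: 8
  Smp287 vs Smp178: 10
The smallest is 2, between Smp208 and Smp287.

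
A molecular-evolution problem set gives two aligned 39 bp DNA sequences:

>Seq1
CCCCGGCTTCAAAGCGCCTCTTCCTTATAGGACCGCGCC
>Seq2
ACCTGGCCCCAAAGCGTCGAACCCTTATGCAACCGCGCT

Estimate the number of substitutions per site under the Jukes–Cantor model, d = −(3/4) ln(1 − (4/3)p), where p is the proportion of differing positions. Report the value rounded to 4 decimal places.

Differing sites — 1:C/A; 4:C/T; 8:T/C; 9:T/C; 17:C/T; 19:T/G; 20:C/A; 21:T/A; 22:T/C; 29:A/G; 30:G/C; 31:G/A; 39:C/T.
p = 13/39 = 0.333333.
d = −0.75 · ln(1 − (4/3)·0.333333) = −0.75 · ln(0.555556) = −0.75 · (-0.587786) = 0.4408.

0.4408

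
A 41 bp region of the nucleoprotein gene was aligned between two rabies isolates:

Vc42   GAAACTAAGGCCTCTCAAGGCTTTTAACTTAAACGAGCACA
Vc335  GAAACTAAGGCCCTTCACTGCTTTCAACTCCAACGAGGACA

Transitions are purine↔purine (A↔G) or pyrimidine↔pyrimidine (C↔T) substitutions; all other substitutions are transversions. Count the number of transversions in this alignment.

Mismatches occur at site 13 (T↔C, transition), site 14 (C↔T, transition), site 18 (A↔C, transversion), site 19 (G↔T, transversion), site 25 (T↔C, transition), site 30 (T↔C, transition), site 31 (A↔C, transversion), site 38 (C↔G, transversion).
Of the 8 differences, 4 transitions and 4 transversions, so the answer is 4.

4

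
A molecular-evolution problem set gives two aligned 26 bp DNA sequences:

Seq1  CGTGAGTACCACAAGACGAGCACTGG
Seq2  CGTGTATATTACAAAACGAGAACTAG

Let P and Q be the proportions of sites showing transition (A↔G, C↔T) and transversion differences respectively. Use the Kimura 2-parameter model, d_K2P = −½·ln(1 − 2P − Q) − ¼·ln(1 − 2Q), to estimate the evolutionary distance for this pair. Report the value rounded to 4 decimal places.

0.3513

Mismatches occur at site 5 (A/T, transversion), site 6 (G/A, transition), site 9 (C/T, transition), site 10 (C/T, transition), site 15 (G/A, transition), site 21 (C/A, transversion), site 25 (G/A, transition).
Of the 7 differences, 5 transitions and 2 transversions over 26 sites: P = 5/26 = 0.192308, Q = 2/26 = 0.076923.
d = −0.5·ln(0.538461) − 0.25·ln(0.846154) = −0.5·(-0.619040) − 0.25·(-0.167054) = 0.3513.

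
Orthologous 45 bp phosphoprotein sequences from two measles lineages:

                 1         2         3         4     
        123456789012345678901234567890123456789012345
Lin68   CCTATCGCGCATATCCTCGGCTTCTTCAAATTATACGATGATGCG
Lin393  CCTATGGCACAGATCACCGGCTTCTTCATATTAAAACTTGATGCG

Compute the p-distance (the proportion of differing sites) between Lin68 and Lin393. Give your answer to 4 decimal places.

Differing sites — 6:C/G; 9:G/A; 12:T/G; 16:C/A; 17:T/C; 29:A/T; 34:T/A; 36:C/A; 37:G/C; 38:A/T.
There are 10 differences over 45 sites, so p = 10/45 = 0.2222.

0.2222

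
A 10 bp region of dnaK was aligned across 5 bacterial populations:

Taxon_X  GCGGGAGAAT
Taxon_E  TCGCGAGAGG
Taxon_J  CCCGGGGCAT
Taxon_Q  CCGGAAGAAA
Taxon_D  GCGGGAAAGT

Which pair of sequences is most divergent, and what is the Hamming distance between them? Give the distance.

7

Pairwise Hamming distances:
  Taxon_X vs Taxon_E: 4
  Taxon_X vs Taxon_J: 4
  Taxon_X vs Taxon_Q: 3
  Taxon_X vs Taxon_D: 2
  Taxon_E vs Taxon_J: 7
  Taxon_E vs Taxon_Q: 5
  Taxon_E vs Taxon_D: 4
  Taxon_J vs Taxon_Q: 5
  Taxon_J vs Taxon_D: 6
  Taxon_Q vs Taxon_D: 5
The largest is 7, between Taxon_E and Taxon_J.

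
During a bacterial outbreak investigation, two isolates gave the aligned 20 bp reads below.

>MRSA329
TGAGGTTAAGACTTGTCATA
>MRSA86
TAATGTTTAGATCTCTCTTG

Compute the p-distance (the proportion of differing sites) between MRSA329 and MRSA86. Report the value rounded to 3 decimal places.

The sequences differ at positions 2 (G/A), 4 (G/T), 8 (A/T), 12 (C/T), 13 (T/C), 15 (G/C), 18 (A/T), 20 (A/G).
There are 8 differences over 20 sites, so p = 8/20 = 0.400.

0.400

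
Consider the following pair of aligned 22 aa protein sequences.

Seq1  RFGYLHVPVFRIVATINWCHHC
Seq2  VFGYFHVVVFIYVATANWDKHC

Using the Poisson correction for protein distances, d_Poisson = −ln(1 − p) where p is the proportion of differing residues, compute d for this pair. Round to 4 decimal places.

0.4520

Differing sites — 1:R/V; 5:L/F; 8:P/V; 11:R/I; 12:I/Y; 16:I/A; 19:C/D; 20:H/K.
p = 8/22 = 0.363636.
d = −ln(1 − 0.363636) = −ln(0.636364) = 0.4520.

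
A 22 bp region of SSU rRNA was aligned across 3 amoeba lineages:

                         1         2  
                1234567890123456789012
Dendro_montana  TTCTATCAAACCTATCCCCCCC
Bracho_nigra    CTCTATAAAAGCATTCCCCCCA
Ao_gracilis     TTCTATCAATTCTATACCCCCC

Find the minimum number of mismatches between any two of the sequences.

Pairwise Hamming distances:
  Dendro_montana vs Bracho_nigra: 6
  Dendro_montana vs Ao_gracilis: 3
  Bracho_nigra vs Ao_gracilis: 8
The smallest is 3, between Dendro_montana and Ao_gracilis.

3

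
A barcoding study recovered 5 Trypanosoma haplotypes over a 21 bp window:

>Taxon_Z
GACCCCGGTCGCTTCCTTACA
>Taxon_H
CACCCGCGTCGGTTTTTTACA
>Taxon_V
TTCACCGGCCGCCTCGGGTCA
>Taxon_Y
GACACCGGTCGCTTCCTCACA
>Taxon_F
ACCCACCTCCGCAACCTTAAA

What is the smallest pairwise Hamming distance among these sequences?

Pairwise Hamming distances:
  Taxon_Z vs Taxon_H: 6
  Taxon_Z vs Taxon_V: 9
  Taxon_Z vs Taxon_Y: 2
  Taxon_Z vs Taxon_F: 9
  Taxon_H vs Taxon_V: 13
  Taxon_H vs Taxon_Y: 8
  Taxon_H vs Taxon_F: 12
  Taxon_V vs Taxon_Y: 8
  Taxon_V vs Taxon_F: 13
  Taxon_Y vs Taxon_F: 11
The smallest is 2, between Taxon_Z and Taxon_Y.

2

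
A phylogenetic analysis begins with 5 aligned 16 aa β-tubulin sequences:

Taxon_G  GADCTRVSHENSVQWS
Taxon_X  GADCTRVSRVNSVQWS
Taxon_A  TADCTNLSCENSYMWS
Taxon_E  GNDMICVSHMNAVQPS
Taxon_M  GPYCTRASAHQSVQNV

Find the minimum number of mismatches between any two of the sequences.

2

Pairwise Hamming distances:
  Taxon_G vs Taxon_X: 2
  Taxon_G vs Taxon_A: 6
  Taxon_G vs Taxon_E: 7
  Taxon_G vs Taxon_M: 8
  Taxon_X vs Taxon_A: 7
  Taxon_X vs Taxon_E: 8
  Taxon_X vs Taxon_M: 8
  Taxon_A vs Taxon_E: 12
  Taxon_A vs Taxon_M: 12
  Taxon_E vs Taxon_M: 12
The smallest is 2, between Taxon_G and Taxon_X.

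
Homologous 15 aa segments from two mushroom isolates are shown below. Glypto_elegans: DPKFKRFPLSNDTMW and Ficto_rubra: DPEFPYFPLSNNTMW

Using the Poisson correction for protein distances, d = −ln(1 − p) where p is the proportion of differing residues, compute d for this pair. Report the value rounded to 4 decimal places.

0.3102

Mismatches occur at site 3 (K↔E), site 5 (K↔P), site 6 (R↔Y), site 12 (D↔N).
p = 4/15 = 0.266667.
d = −ln(1 − 0.266667) = −ln(0.733333) = 0.3102.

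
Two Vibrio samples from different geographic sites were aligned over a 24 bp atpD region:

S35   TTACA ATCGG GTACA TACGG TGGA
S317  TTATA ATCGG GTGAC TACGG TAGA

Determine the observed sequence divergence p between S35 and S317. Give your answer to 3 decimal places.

0.208

Mismatches occur at site 4 (C→T), site 13 (A→G), site 14 (C→A), site 15 (A→C), site 22 (G→A).
There are 5 differences over 24 sites, so p = 5/24 = 0.208.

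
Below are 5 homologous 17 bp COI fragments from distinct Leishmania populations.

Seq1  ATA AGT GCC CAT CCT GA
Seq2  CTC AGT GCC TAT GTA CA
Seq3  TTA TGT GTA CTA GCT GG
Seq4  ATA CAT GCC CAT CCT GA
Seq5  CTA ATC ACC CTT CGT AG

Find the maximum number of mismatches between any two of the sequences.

12

Pairwise Hamming distances:
  Seq1 vs Seq2: 7
  Seq1 vs Seq3: 8
  Seq1 vs Seq4: 2
  Seq1 vs Seq5: 8
  Seq2 vs Seq3: 12
  Seq2 vs Seq4: 9
  Seq2 vs Seq5: 11
  Seq3 vs Seq4: 9
  Seq3 vs Seq5: 11
  Seq4 vs Seq5: 9
The largest is 12, between Seq2 and Seq3.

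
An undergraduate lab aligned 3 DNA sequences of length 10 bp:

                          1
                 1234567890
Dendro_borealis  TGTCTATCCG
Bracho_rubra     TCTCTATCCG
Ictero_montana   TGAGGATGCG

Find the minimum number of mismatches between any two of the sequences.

1

Pairwise Hamming distances:
  Dendro_borealis vs Bracho_rubra: 1
  Dendro_borealis vs Ictero_montana: 4
  Bracho_rubra vs Ictero_montana: 5
The smallest is 1, between Dendro_borealis and Bracho_rubra.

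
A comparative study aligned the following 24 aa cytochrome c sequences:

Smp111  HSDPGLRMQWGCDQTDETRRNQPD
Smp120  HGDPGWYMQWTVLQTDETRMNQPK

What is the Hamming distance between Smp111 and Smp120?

8

The sequences differ at positions 2 (S/G), 6 (L/W), 7 (R/Y), 11 (G/T), 12 (C/V), 13 (D/L), 20 (R/M), 24 (D/K).
That gives 8 mismatches out of 24 aligned sites, so the Hamming distance is 8.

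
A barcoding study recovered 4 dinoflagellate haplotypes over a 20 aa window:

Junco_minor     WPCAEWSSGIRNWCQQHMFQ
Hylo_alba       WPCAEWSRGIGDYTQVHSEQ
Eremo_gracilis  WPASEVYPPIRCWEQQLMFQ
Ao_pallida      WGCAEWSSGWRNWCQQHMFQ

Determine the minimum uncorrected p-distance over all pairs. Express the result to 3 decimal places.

Pairwise Hamming distances:
  Junco_minor vs Hylo_alba: 8
  Junco_minor vs Eremo_gracilis: 9
  Junco_minor vs Ao_pallida: 2
  Hylo_alba vs Eremo_gracilis: 14
  Hylo_alba vs Ao_pallida: 10
  Eremo_gracilis vs Ao_pallida: 11
The smallest is 2 mismatches, between Junco_minor and Ao_pallida; p = 2/20 = 0.100.

0.100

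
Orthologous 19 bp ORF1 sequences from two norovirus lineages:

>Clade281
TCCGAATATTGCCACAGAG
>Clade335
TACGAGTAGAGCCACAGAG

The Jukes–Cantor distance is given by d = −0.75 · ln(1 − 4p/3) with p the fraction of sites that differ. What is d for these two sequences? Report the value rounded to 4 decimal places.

Mismatches occur at site 2 (C↔A), site 6 (A↔G), site 9 (T↔G), site 10 (T↔A).
p = 4/19 = 0.210526.
d = −0.75 · ln(1 − (4/3)·0.210526) = −0.75 · ln(0.719299) = −0.75 · (-0.329478) = 0.2471.

0.2471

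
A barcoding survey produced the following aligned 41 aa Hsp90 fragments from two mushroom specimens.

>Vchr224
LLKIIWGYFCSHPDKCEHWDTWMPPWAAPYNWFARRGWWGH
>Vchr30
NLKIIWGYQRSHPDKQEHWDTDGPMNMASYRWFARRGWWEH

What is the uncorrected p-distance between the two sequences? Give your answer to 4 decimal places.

Mismatches occur at site 1 (L→N), site 9 (F→Q), site 10 (C→R), site 16 (C→Q), site 22 (W→D), site 23 (M→G), site 25 (P→M), site 26 (W→N), site 27 (A→M), site 29 (P→S), site 31 (N→R), site 40 (G→E).
There are 12 differences over 41 sites, so p = 12/41 = 0.2927.

0.2927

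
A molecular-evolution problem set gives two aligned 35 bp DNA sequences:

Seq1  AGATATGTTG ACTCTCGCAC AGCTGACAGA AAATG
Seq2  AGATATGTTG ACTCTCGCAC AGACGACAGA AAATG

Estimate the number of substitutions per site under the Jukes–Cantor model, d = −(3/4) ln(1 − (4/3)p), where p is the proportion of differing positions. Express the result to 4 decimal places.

Mismatches occur at site 23 (C→A), site 24 (T→C).
p = 2/35 = 0.057143.
d = −0.75 · ln(1 − (4/3)·0.057143) = −0.75 · ln(0.923809) = −0.75 · (-0.079250) = 0.0594.

0.0594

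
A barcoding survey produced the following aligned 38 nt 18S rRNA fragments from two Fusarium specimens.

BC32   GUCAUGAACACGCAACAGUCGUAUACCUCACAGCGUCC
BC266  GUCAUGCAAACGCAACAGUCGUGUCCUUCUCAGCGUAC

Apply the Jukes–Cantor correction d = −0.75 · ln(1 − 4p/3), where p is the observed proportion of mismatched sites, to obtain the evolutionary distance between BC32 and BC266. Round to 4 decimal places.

Mismatches occur at site 7 (A→C), site 9 (C→A), site 23 (A→G), site 25 (A→C), site 27 (C→U), site 30 (A→U), site 37 (C→A).
p = 7/38 = 0.184211.
d = −0.75 · ln(1 − (4/3)·0.184211) = −0.75 · ln(0.754385) = −0.75 · (-0.281852) = 0.2114.

0.2114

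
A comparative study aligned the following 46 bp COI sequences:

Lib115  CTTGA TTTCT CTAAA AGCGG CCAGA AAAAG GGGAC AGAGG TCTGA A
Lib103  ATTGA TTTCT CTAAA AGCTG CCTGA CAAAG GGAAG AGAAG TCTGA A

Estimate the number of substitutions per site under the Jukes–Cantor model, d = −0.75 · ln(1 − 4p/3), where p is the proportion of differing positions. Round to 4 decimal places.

Mismatches occur at site 1 (C↔A), site 19 (G↔T), site 23 (A↔T), site 26 (A↔C), site 33 (G↔A), site 35 (C↔G), site 39 (G↔A).
p = 7/46 = 0.152174.
d = −0.75 · ln(1 − (4/3)·0.152174) = −0.75 · ln(0.797101) = −0.75 · (-0.226774) = 0.1701.

0.1701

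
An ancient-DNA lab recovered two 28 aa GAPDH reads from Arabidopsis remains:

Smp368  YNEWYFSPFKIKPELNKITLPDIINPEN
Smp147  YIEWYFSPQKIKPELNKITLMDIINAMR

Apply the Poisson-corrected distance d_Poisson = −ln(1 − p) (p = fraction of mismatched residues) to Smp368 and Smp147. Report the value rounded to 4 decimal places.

The sequences differ at positions 2 (N/I), 9 (F/Q), 21 (P/M), 26 (P/A), 27 (E/M), 28 (N/R).
p = 6/28 = 0.214286.
d = −ln(1 − 0.214286) = −ln(0.785714) = 0.2412.

0.2412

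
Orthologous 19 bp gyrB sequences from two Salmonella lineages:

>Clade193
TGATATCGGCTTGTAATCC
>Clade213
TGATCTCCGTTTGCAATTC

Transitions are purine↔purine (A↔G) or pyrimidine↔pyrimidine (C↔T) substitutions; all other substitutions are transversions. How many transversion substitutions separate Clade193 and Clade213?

2

Mismatches occur at site 5 (A→C, transversion), site 8 (G→C, transversion), site 10 (C→T, transition), site 14 (T→C, transition), site 18 (C→T, transition).
Of the 5 differences, 3 transitions and 2 transversions, so the answer is 2.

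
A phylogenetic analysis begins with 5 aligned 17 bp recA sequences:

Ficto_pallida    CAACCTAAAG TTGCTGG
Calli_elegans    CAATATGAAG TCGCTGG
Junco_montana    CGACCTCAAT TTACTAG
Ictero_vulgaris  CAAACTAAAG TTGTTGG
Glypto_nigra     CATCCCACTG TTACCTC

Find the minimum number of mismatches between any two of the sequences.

2

Pairwise Hamming distances:
  Ficto_pallida vs Calli_elegans: 4
  Ficto_pallida vs Junco_montana: 5
  Ficto_pallida vs Ictero_vulgaris: 2
  Ficto_pallida vs Glypto_nigra: 8
  Calli_elegans vs Junco_montana: 8
  Calli_elegans vs Ictero_vulgaris: 5
  Calli_elegans vs Glypto_nigra: 12
  Junco_montana vs Ictero_vulgaris: 7
  Junco_montana vs Glypto_nigra: 10
  Ictero_vulgaris vs Glypto_nigra: 10
The smallest is 2, between Ficto_pallida and Ictero_vulgaris.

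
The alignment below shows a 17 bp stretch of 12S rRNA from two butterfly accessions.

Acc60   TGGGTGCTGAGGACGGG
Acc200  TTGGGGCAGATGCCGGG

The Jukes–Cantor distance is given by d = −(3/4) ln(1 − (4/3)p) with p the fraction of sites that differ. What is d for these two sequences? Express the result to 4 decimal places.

0.3734

The sequences differ at positions 2 (G/T), 5 (T/G), 8 (T/A), 11 (G/T), 13 (A/C).
p = 5/17 = 0.294118.
d = −0.75 · ln(1 − (4/3)·0.294118) = −0.75 · ln(0.607843) = −0.75 · (-0.497839) = 0.3734.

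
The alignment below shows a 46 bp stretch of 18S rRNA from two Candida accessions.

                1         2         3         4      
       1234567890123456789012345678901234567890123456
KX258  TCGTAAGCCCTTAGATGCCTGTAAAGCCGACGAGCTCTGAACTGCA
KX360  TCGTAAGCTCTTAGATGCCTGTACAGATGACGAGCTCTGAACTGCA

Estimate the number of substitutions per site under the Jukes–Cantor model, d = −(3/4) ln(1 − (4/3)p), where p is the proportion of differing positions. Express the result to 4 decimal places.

Differing sites — 9:C/T; 24:A/C; 27:C/A; 28:C/T.
p = 4/46 = 0.086957.
d = −0.75 · ln(1 − (4/3)·0.086957) = −0.75 · ln(0.884057) = −0.75 · (-0.123234) = 0.0924.

0.0924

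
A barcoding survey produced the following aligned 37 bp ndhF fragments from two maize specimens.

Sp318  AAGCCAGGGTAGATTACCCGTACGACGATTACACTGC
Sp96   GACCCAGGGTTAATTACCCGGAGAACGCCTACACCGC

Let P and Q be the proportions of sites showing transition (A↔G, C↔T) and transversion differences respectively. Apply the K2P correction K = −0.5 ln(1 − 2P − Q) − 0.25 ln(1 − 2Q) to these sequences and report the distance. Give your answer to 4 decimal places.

Mismatches occur at site 1 (A↔G, transition), site 3 (G↔C, transversion), site 11 (A↔T, transversion), site 12 (G↔A, transition), site 21 (T↔G, transversion), site 23 (C↔G, transversion), site 24 (G↔A, transition), site 28 (A↔C, transversion), site 29 (T↔C, transition), site 35 (T↔C, transition).
Of the 10 differences, 5 transitions and 5 transversions over 37 sites: P = 5/37 = 0.135135, Q = 5/37 = 0.135135.
d = −0.5·ln(0.594595) − 0.25·ln(0.729730) = −0.5·(-0.519875) − 0.25·(-0.315081) = 0.3387.

0.3387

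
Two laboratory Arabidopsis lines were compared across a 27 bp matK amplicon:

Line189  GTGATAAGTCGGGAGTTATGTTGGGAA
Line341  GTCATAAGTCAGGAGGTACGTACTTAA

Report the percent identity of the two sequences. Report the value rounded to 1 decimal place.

70.4%

Differing sites — 3:G/C; 11:G/A; 16:T/G; 19:T/C; 22:T/A; 23:G/C; 24:G/T; 25:G/T.
19 of the 27 sites match, so the percent identity is 19/27 × 100 = 70.4%.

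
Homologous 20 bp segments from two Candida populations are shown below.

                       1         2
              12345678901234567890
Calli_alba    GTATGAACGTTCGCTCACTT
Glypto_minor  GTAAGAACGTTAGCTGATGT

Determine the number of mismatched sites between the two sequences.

The sequences differ at positions 4 (T/A), 12 (C/A), 16 (C/G), 18 (C/T), 19 (T/G).
That gives 5 mismatches out of 20 aligned sites, so the Hamming distance is 5.

5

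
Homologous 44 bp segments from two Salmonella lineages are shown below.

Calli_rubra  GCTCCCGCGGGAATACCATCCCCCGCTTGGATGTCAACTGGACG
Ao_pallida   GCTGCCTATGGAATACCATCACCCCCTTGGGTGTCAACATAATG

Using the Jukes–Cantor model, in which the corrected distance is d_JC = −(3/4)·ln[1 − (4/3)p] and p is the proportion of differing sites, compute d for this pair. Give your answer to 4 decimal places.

Differing sites — 4:C/G; 7:G/T; 8:C/A; 9:G/T; 21:C/A; 25:G/C; 31:A/G; 39:T/A; 40:G/T; 41:G/A; 43:C/T.
p = 11/44 = 0.250000.
d = −0.75 · ln(1 − (4/3)·0.250000) = −0.75 · ln(0.666667) = −0.75 · (-0.405465) = 0.3041.

0.3041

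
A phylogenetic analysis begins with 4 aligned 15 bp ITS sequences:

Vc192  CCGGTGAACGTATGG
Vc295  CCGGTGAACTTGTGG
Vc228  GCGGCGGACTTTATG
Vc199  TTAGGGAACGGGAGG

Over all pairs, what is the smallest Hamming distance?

Pairwise Hamming distances:
  Vc192 vs Vc295: 2
  Vc192 vs Vc228: 7
  Vc192 vs Vc199: 7
  Vc295 vs Vc228: 6
  Vc295 vs Vc199: 7
  Vc228 vs Vc199: 9
The smallest is 2, between Vc192 and Vc295.

2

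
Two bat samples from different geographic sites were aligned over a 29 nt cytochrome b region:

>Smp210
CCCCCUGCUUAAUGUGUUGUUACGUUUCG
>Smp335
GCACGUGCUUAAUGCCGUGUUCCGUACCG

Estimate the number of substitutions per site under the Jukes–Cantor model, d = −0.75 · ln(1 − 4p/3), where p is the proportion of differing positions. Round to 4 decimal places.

Mismatches occur at site 1 (C↔G), site 3 (C↔A), site 5 (C↔G), site 15 (U↔C), site 16 (G↔C), site 17 (U↔G), site 22 (A↔C), site 26 (U↔A), site 27 (U↔C).
p = 9/29 = 0.310345.
d = −0.75 · ln(1 − (4/3)·0.310345) = −0.75 · ln(0.586207) = −0.75 · (-0.534082) = 0.4006.

0.4006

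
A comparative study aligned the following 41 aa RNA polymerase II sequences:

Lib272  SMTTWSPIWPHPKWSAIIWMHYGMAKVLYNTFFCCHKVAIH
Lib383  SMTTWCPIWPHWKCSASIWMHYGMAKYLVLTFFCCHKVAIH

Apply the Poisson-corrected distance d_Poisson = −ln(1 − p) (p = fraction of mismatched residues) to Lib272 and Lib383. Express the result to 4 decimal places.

The sequences differ at positions 6 (S/C), 12 (P/W), 14 (W/C), 17 (I/S), 27 (V/Y), 29 (Y/V), 30 (N/L).
p = 7/41 = 0.170732.
d = −ln(1 − 0.170732) = −ln(0.829268) = 0.1872.

0.1872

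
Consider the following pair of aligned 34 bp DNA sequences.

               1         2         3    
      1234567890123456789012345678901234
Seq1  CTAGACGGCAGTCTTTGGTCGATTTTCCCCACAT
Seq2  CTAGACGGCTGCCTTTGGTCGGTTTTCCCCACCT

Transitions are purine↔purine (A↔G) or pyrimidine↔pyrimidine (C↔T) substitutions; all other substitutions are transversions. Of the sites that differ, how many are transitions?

Mismatches occur at site 10 (A↔T, transversion), site 12 (T↔C, transition), site 22 (A↔G, transition), site 33 (A↔C, transversion).
Of the 4 differences, 2 transitions and 2 transversions, so the answer is 2.

2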